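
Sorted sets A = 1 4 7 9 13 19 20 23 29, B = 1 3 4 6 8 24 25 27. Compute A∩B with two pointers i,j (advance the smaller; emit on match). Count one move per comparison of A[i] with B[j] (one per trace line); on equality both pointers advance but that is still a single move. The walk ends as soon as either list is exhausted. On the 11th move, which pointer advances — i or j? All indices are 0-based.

i=0 j=0: 1==1 emit, i++,j++
i=1 j=1: 4>3, j++
i=1 j=2: 4==4 emit, i++,j++
i=2 j=3: 7>6, j++
i=2 j=4: 7<8, i++
i=3 j=4: 9>8, j++
i=3 j=5: 9<24, i++
i=4 j=5: 13<24, i++
i=5 j=5: 19<24, i++
i=6 j=5: 20<24, i++
i=7 j=5: 23<24, i++

i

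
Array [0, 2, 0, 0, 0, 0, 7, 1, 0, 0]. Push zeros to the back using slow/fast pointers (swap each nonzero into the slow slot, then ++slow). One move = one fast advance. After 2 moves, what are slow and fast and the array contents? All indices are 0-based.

slow=1, fast=2, a=[2, 0, 0, 0, 0, 0, 7, 1, 0, 0]

(s=0,f=0) a[fast]=0 → fast++
(s=0,f=1) a[fast]=2≠0 swap→a[0]=2 → slow++,fast++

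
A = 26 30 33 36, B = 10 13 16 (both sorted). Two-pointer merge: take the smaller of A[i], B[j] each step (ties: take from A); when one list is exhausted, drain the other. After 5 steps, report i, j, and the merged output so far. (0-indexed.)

i=0 j=0: A[i]=26>B[j]=10 take 10, j++
i=0 j=1: A[i]=26>B[j]=13 take 13, j++
i=0 j=2: A[i]=26>B[j]=16 take 16, j++
i=0 j=3: B done, take A[i]=26, i++
i=1 j=3: B done, take A[i]=30, i++

i=2, j=3, merged so far=[10, 13, 16, 26, 30]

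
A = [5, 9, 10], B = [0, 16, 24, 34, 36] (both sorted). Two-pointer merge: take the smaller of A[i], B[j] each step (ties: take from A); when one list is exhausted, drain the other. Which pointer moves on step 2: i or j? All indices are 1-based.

i

i=1 j=1: A[i]=5>B[j]=0 take 0, j++
i=1 j=2: A[i]=5<=B[j]=16 take 5, i++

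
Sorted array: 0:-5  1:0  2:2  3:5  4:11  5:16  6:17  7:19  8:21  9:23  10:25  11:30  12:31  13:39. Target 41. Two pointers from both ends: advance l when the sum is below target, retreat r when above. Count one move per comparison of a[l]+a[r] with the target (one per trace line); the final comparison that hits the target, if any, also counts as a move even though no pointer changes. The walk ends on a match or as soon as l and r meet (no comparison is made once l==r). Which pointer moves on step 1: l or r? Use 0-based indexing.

l

[0,13] -5+39=34 <41 → l++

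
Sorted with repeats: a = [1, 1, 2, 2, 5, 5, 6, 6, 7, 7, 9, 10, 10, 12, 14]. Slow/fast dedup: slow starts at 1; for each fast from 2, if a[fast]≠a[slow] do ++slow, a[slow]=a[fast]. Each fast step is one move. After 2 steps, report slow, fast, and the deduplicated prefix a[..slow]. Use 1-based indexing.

slow=2, fast=4, prefix=[1, 2]

slow=1 fast=2: a[fast]=1=a[slow] dup, fast++
slow=1 fast=3: a[fast]=2≠a[slow]=1 write a[2]=2, slow++,fast++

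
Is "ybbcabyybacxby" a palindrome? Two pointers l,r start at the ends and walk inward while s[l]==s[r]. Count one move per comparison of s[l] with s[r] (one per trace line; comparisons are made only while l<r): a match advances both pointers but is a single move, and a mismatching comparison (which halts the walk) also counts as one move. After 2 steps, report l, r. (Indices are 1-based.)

l=3, r=12

l=1 r=14: 'y'=='y', l++,r--
l=2 r=13: 'b'=='b', l++,r--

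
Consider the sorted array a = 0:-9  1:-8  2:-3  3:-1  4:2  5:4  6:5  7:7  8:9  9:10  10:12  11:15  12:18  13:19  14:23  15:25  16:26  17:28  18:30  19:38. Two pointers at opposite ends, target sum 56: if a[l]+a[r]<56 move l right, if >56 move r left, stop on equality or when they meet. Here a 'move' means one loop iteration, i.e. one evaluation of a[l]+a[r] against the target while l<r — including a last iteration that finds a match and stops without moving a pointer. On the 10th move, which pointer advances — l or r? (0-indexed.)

l

l=0 r=19: -9+38=29 <56, l++
l=1 r=19: -8+38=30 <56, l++
l=2 r=19: -3+38=35 <56, l++
l=3 r=19: -1+38=37 <56, l++
l=4 r=19: 2+38=40 <56, l++
l=5 r=19: 4+38=42 <56, l++
l=6 r=19: 5+38=43 <56, l++
l=7 r=19: 7+38=45 <56, l++
l=8 r=19: 9+38=47 <56, l++
l=9 r=19: 10+38=48 <56, l++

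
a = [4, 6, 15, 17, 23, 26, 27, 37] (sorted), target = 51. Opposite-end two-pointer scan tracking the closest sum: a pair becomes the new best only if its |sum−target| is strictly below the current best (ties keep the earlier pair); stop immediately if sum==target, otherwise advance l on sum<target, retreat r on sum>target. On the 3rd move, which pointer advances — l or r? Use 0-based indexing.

[0,7] 4+37=41 d=10 * → l++
[1,7] 6+37=43 d=8 * → l++
[2,7] 15+37=52 d=1 * → r--

r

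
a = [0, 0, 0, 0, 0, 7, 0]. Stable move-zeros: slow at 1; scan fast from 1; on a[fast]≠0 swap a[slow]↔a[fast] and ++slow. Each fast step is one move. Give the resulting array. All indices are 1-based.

(s=1,f=1) a[fast]=0 → fast++
(s=1,f=2) a[fast]=0 → fast++
(s=1,f=3) a[fast]=0 → fast++
(s=1,f=4) a[fast]=0 → fast++
(s=1,f=5) a[fast]=0 → fast++
(s=1,f=6) a[fast]=7≠0 swap→a[1]=7 → slow++,fast++
(s=2,f=7) a[fast]=0 → fast++

[7, 0, 0, 0, 0, 0, 0]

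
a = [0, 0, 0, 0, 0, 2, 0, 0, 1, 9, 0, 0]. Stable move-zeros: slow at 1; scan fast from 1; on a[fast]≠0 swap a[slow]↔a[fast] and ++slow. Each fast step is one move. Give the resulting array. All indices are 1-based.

[2, 1, 9, 0, 0, 0, 0, 0, 0, 0, 0, 0]

slow=1 fast=1: a[fast]=0, fast++
slow=1 fast=2: a[fast]=0, fast++
slow=1 fast=3: a[fast]=0, fast++
slow=1 fast=4: a[fast]=0, fast++
slow=1 fast=5: a[fast]=0, fast++
slow=1 fast=6: a[fast]=2≠0 swap→a[1]=2, slow++,fast++
slow=2 fast=7: a[fast]=0, fast++
slow=2 fast=8: a[fast]=0, fast++
slow=2 fast=9: a[fast]=1≠0 swap→a[2]=1, slow++,fast++
slow=3 fast=10: a[fast]=9≠0 swap→a[3]=9, slow++,fast++
slow=4 fast=11: a[fast]=0, fast++
slow=4 fast=12: a[fast]=0, fast++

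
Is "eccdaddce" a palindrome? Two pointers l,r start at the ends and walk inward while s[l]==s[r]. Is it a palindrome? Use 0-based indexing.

not a palindrome (mismatch at 2,6)

l=0 r=8: 'e'=='e', l++,r--
l=1 r=7: 'c'=='c', l++,r--
l=2 r=6: 'c'!='d', stop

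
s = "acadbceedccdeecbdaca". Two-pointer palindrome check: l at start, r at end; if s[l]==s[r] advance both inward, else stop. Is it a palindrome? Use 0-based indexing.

palindrome

l=0 r=19: 'a'=='a', l++,r--
l=1 r=18: 'c'=='c', l++,r--
l=2 r=17: 'a'=='a', l++,r--
l=3 r=16: 'd'=='d', l++,r--
l=4 r=15: 'b'=='b', l++,r--
l=5 r=14: 'c'=='c', l++,r--
l=6 r=13: 'e'=='e', l++,r--
l=7 r=12: 'e'=='e', l++,r--
l=8 r=11: 'd'=='d', l++,r--
l=9 r=10: 'c'=='c', l++,r--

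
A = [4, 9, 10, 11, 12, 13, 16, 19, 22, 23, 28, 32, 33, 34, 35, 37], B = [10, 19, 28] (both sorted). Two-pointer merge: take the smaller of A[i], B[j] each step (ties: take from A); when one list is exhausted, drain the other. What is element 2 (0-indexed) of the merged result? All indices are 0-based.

merged[2] = 10

[i=0,j=0] A[i]=4<=B[j]=10 take 4 → i++
[i=1,j=0] A[i]=9<=B[j]=10 take 9 → i++
[i=2,j=0] A[i]=10<=B[j]=10 take 10 → i++
[i=3,j=0] A[i]=11>B[j]=10 take 10 → j++
[i=3,j=1] A[i]=11<=B[j]=19 take 11 → i++
[i=4,j=1] A[i]=12<=B[j]=19 take 12 → i++
[i=5,j=1] A[i]=13<=B[j]=19 take 13 → i++
[i=6,j=1] A[i]=16<=B[j]=19 take 16 → i++
[i=7,j=1] A[i]=19<=B[j]=19 take 19 → i++
[i=8,j=1] A[i]=22>B[j]=19 take 19 → j++
[i=8,j=2] A[i]=22<=B[j]=28 take 22 → i++
[i=9,j=2] A[i]=23<=B[j]=28 take 23 → i++
[i=10,j=2] A[i]=28<=B[j]=28 take 28 → i++
[i=11,j=2] A[i]=32>B[j]=28 take 28 → j++
[i=11,j=3] B done, take A[i]=32 → i++
[i=12,j=3] B done, take A[i]=33 → i++
[i=13,j=3] B done, take A[i]=34 → i++
[i=14,j=3] B done, take A[i]=35 → i++
[i=15,j=3] B done, take A[i]=37 → i++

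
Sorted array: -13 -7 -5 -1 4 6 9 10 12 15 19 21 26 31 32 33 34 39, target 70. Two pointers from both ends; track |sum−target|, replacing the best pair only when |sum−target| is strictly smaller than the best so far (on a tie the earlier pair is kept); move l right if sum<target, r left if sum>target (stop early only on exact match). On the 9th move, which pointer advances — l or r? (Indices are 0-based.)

l

[0,17] -13+39=26 d=44 * → l++
[1,17] -7+39=32 d=38 * → l++
[2,17] -5+39=34 d=36 * → l++
[3,17] -1+39=38 d=32 * → l++
[4,17] 4+39=43 d=27 * → l++
[5,17] 6+39=45 d=25 * → l++
[6,17] 9+39=48 d=22 * → l++
[7,17] 10+39=49 d=21 * → l++
[8,17] 12+39=51 d=19 * → l++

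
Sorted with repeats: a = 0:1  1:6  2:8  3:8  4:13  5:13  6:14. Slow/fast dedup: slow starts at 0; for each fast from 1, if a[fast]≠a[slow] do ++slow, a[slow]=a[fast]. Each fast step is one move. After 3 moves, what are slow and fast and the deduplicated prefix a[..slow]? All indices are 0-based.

(s=0,f=1) a[fast]=6≠a[slow]=1 write a[1]=6 → slow++,fast++
(s=1,f=2) a[fast]=8≠a[slow]=6 write a[2]=8 → slow++,fast++
(s=2,f=3) a[fast]=8=a[slow] dup → fast++

slow=2, fast=4, prefix=[1, 6, 8]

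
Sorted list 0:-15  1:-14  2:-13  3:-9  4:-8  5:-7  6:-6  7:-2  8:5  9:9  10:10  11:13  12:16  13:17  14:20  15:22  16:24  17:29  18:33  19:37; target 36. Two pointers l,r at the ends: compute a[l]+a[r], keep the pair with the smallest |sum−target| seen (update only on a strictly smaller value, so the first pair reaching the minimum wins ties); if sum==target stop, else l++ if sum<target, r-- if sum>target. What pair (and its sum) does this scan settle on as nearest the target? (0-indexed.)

[0,19] -15+37=22 d=14 * → l++
[1,19] -14+37=23 d=13 * → l++
[2,19] -13+37=24 d=12 * → l++
[3,19] -9+37=28 d=8 * → l++
[4,19] -8+37=29 d=7 * → l++
[5,19] -7+37=30 d=6 * → l++
[6,19] -6+37=31 d=5 * → l++
[7,19] -2+37=35 d=1 * → l++
[8,19] 5+37=42 d=6 → r--
[8,18] 5+33=38 d=2 → r--
[8,17] 5+29=34 d=2 → l++
[9,17] 9+29=38 d=2 → r--
[9,16] 9+24=33 d=3 → l++
[10,16] 10+24=34 d=2 → l++
[11,16] 13+24=37 d=1 → r--
[11,15] 13+22=35 d=1 → l++
[12,15] 16+22=38 d=2 → r--
[12,14] 16+20=36 d=0 * → stop

pair (16, 20) with sum 36 (|Δ|=0)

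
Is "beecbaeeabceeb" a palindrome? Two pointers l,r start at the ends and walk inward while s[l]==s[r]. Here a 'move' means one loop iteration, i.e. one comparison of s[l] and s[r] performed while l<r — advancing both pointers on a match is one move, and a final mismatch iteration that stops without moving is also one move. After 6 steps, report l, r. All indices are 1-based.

l=1 r=14: 'b'=='b', l++,r--
l=2 r=13: 'e'=='e', l++,r--
l=3 r=12: 'e'=='e', l++,r--
l=4 r=11: 'c'=='c', l++,r--
l=5 r=10: 'b'=='b', l++,r--
l=6 r=9: 'a'=='a', l++,r--

l=7, r=8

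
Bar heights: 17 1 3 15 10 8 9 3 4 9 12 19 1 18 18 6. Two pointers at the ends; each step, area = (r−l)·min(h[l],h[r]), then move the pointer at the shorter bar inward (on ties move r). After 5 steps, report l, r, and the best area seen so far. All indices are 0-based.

l=4, r=14, best area=238

[0,15] min(17,6)*15=90 best=90 * → r--
[0,14] min(17,18)*14=238 best=238 * → l++
[1,14] min(1,18)*13=13 best=238 → l++
[2,14] min(3,18)*12=36 best=238 → l++
[3,14] min(15,18)*11=165 best=238 → l++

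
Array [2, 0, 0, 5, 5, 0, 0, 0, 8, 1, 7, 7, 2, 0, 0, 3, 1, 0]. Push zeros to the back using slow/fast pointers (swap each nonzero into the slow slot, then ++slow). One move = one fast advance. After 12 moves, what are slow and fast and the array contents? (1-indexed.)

slow=1 fast=1: a[fast]=2≠0 swap→a[1]=2, slow++,fast++
slow=2 fast=2: a[fast]=0, fast++
slow=2 fast=3: a[fast]=0, fast++
slow=2 fast=4: a[fast]=5≠0 swap→a[2]=5, slow++,fast++
slow=3 fast=5: a[fast]=5≠0 swap→a[3]=5, slow++,fast++
slow=4 fast=6: a[fast]=0, fast++
slow=4 fast=7: a[fast]=0, fast++
slow=4 fast=8: a[fast]=0, fast++
slow=4 fast=9: a[fast]=8≠0 swap→a[4]=8, slow++,fast++
slow=5 fast=10: a[fast]=1≠0 swap→a[5]=1, slow++,fast++
slow=6 fast=11: a[fast]=7≠0 swap→a[6]=7, slow++,fast++
slow=7 fast=12: a[fast]=7≠0 swap→a[7]=7, slow++,fast++

slow=8, fast=13, a=[2, 5, 5, 8, 1, 7, 7, 0, 0, 0, 0, 0, 2, 0, 0, 3, 1, 0]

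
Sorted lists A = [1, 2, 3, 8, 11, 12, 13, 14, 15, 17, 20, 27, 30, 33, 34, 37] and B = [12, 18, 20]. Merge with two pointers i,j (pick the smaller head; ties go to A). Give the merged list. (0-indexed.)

[1, 2, 3, 8, 11, 12, 12, 13, 14, 15, 17, 18, 20, 20, 27, 30, 33, 34, 37]

[i=0,j=0] A[i]=1<=B[j]=12 take 1 → i++
[i=1,j=0] A[i]=2<=B[j]=12 take 2 → i++
[i=2,j=0] A[i]=3<=B[j]=12 take 3 → i++
[i=3,j=0] A[i]=8<=B[j]=12 take 8 → i++
[i=4,j=0] A[i]=11<=B[j]=12 take 11 → i++
[i=5,j=0] A[i]=12<=B[j]=12 take 12 → i++
[i=6,j=0] A[i]=13>B[j]=12 take 12 → j++
[i=6,j=1] A[i]=13<=B[j]=18 take 13 → i++
[i=7,j=1] A[i]=14<=B[j]=18 take 14 → i++
[i=8,j=1] A[i]=15<=B[j]=18 take 15 → i++
[i=9,j=1] A[i]=17<=B[j]=18 take 17 → i++
[i=10,j=1] A[i]=20>B[j]=18 take 18 → j++
[i=10,j=2] A[i]=20<=B[j]=20 take 20 → i++
[i=11,j=2] A[i]=27>B[j]=20 take 20 → j++
[i=11,j=3] B done, take A[i]=27 → i++
[i=12,j=3] B done, take A[i]=30 → i++
[i=13,j=3] B done, take A[i]=33 → i++
[i=14,j=3] B done, take A[i]=34 → i++
[i=15,j=3] B done, take A[i]=37 → i++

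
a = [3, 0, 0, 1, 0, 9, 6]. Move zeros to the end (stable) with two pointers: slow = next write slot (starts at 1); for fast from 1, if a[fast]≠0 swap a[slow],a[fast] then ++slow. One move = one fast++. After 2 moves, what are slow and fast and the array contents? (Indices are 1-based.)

(s=1,f=1) a[fast]=3≠0 swap→a[1]=3 → slow++,fast++
(s=2,f=2) a[fast]=0 → fast++

slow=2, fast=3, a=[3, 0, 0, 1, 0, 9, 6]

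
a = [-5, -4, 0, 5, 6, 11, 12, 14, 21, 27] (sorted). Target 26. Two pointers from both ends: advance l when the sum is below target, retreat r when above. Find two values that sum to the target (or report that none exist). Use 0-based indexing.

(5, 21)

[0,9] -5+27=22 <26 → l++
[1,9] -4+27=23 <26 → l++
[2,9] 0+27=27 >26 → r--
[2,8] 0+21=21 <26 → l++
[3,8] 5+21=26 → found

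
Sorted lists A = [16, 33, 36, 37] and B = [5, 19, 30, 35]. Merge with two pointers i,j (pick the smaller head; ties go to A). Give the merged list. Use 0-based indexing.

[5, 16, 19, 30, 33, 35, 36, 37]

[i=0,j=0] A[i]=16>B[j]=5 take 5 → j++
[i=0,j=1] A[i]=16<=B[j]=19 take 16 → i++
[i=1,j=1] A[i]=33>B[j]=19 take 19 → j++
[i=1,j=2] A[i]=33>B[j]=30 take 30 → j++
[i=1,j=3] A[i]=33<=B[j]=35 take 33 → i++
[i=2,j=3] A[i]=36>B[j]=35 take 35 → j++
[i=2,j=4] B done, take A[i]=36 → i++
[i=3,j=4] B done, take A[i]=37 → i++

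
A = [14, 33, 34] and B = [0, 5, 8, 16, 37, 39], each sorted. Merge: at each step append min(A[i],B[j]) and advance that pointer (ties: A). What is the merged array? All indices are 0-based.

[0, 5, 8, 14, 16, 33, 34, 37, 39]

i=0 j=0: A[i]=14>B[j]=0 take 0, j++
i=0 j=1: A[i]=14>B[j]=5 take 5, j++
i=0 j=2: A[i]=14>B[j]=8 take 8, j++
i=0 j=3: A[i]=14<=B[j]=16 take 14, i++
i=1 j=3: A[i]=33>B[j]=16 take 16, j++
i=1 j=4: A[i]=33<=B[j]=37 take 33, i++
i=2 j=4: A[i]=34<=B[j]=37 take 34, i++
i=3 j=4: A done, take B[j]=37, j++
i=3 j=5: A done, take B[j]=39, j++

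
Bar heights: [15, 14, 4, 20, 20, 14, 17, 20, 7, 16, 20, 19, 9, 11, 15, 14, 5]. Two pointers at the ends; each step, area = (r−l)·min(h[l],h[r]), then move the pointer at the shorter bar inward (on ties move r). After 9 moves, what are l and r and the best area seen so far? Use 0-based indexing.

l=3, r=10, best area=210

[0,16] min(15,5)*16=80 best=80 * → r--
[0,15] min(15,14)*15=210 best=210 * → r--
[0,14] min(15,15)*14=210 best=210 → r--
[0,13] min(15,11)*13=143 best=210 → r--
[0,12] min(15,9)*12=108 best=210 → r--
[0,11] min(15,19)*11=165 best=210 → l++
[1,11] min(14,19)*10=140 best=210 → l++
[2,11] min(4,19)*9=36 best=210 → l++
[3,11] min(20,19)*8=152 best=210 → r--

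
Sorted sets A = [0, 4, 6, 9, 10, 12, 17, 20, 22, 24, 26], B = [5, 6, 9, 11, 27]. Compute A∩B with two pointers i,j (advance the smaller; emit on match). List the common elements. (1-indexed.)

[i=1,j=1] 0<5 → i++
[i=2,j=1] 4<5 → i++
[i=3,j=1] 6>5 → j++
[i=3,j=2] 6==6 emit → i++,j++
[i=4,j=3] 9==9 emit → i++,j++
[i=5,j=4] 10<11 → i++
[i=6,j=4] 12>11 → j++
[i=6,j=5] 12<27 → i++
[i=7,j=5] 17<27 → i++
[i=8,j=5] 20<27 → i++
[i=9,j=5] 22<27 → i++
[i=10,j=5] 24<27 → i++
[i=11,j=5] 26<27 → i++

intersection = [6, 9]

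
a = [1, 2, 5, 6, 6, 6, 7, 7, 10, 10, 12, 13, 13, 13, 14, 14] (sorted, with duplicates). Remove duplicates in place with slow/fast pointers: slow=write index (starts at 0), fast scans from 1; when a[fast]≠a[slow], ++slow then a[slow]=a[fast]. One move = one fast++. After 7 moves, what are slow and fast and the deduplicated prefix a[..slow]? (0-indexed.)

slow=0 fast=1: a[fast]=2≠a[slow]=1 write a[1]=2, slow++,fast++
slow=1 fast=2: a[fast]=5≠a[slow]=2 write a[2]=5, slow++,fast++
slow=2 fast=3: a[fast]=6≠a[slow]=5 write a[3]=6, slow++,fast++
slow=3 fast=4: a[fast]=6=a[slow] dup, fast++
slow=3 fast=5: a[fast]=6=a[slow] dup, fast++
slow=3 fast=6: a[fast]=7≠a[slow]=6 write a[4]=7, slow++,fast++
slow=4 fast=7: a[fast]=7=a[slow] dup, fast++

slow=4, fast=8, prefix=[1, 2, 5, 6, 7]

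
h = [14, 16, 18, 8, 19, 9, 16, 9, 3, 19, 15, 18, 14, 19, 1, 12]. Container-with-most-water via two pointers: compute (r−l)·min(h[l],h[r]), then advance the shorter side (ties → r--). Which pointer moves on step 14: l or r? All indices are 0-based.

r

l=0 r=15: min(14,12)*15=180 best=180 *, r--
l=0 r=14: min(14,1)*14=14 best=180, r--
l=0 r=13: min(14,19)*13=182 best=182 *, l++
l=1 r=13: min(16,19)*12=192 best=192 *, l++
l=2 r=13: min(18,19)*11=198 best=198 *, l++
l=3 r=13: min(8,19)*10=80 best=198, l++
l=4 r=13: min(19,19)*9=171 best=198, r--
l=4 r=12: min(19,14)*8=112 best=198, r--
l=4 r=11: min(19,18)*7=126 best=198, r--
l=4 r=10: min(19,15)*6=90 best=198, r--
l=4 r=9: min(19,19)*5=95 best=198, r--
l=4 r=8: min(19,3)*4=12 best=198, r--
l=4 r=7: min(19,9)*3=27 best=198, r--
l=4 r=6: min(19,16)*2=32 best=198, r--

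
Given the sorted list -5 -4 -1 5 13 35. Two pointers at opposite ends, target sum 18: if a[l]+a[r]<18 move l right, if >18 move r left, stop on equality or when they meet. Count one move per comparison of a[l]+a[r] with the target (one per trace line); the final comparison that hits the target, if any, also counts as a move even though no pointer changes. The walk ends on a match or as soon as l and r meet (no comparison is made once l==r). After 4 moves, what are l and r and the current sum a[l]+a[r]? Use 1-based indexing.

l=4, r=5, sum=18

[1,6] -5+35=30 >18 → r--
[1,5] -5+13=8 <18 → l++
[2,5] -4+13=9 <18 → l++
[3,5] -1+13=12 <18 → l++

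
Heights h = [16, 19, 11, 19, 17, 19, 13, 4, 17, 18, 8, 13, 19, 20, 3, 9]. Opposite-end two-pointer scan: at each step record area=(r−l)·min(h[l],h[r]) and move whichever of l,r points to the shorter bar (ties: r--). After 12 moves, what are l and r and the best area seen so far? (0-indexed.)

[0,15] min(16,9)*15=135 best=135 * → r--
[0,14] min(16,3)*14=42 best=135 → r--
[0,13] min(16,20)*13=208 best=208 * → l++
[1,13] min(19,20)*12=228 best=228 * → l++
[2,13] min(11,20)*11=121 best=228 → l++
[3,13] min(19,20)*10=190 best=228 → l++
[4,13] min(17,20)*9=153 best=228 → l++
[5,13] min(19,20)*8=152 best=228 → l++
[6,13] min(13,20)*7=91 best=228 → l++
[7,13] min(4,20)*6=24 best=228 → l++
[8,13] min(17,20)*5=85 best=228 → l++
[9,13] min(18,20)*4=72 best=228 → l++

l=10, r=13, best area=228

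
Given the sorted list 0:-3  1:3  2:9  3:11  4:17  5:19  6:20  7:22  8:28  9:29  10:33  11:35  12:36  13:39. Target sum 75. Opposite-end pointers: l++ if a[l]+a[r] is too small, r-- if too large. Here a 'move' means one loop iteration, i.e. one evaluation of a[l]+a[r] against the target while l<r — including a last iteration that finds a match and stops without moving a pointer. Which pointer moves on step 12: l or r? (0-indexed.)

l

[0,13] -3+39=36 <75 → l++
[1,13] 3+39=42 <75 → l++
[2,13] 9+39=48 <75 → l++
[3,13] 11+39=50 <75 → l++
[4,13] 17+39=56 <75 → l++
[5,13] 19+39=58 <75 → l++
[6,13] 20+39=59 <75 → l++
[7,13] 22+39=61 <75 → l++
[8,13] 28+39=67 <75 → l++
[9,13] 29+39=68 <75 → l++
[10,13] 33+39=72 <75 → l++
[11,13] 35+39=74 <75 → l++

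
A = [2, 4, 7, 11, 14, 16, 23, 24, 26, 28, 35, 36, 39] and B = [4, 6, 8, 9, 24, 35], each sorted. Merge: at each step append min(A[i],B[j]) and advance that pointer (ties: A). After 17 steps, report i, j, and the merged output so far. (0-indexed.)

i=0 j=0: A[i]=2<=B[j]=4 take 2, i++
i=1 j=0: A[i]=4<=B[j]=4 take 4, i++
i=2 j=0: A[i]=7>B[j]=4 take 4, j++
i=2 j=1: A[i]=7>B[j]=6 take 6, j++
i=2 j=2: A[i]=7<=B[j]=8 take 7, i++
i=3 j=2: A[i]=11>B[j]=8 take 8, j++
i=3 j=3: A[i]=11>B[j]=9 take 9, j++
i=3 j=4: A[i]=11<=B[j]=24 take 11, i++
i=4 j=4: A[i]=14<=B[j]=24 take 14, i++
i=5 j=4: A[i]=16<=B[j]=24 take 16, i++
i=6 j=4: A[i]=23<=B[j]=24 take 23, i++
i=7 j=4: A[i]=24<=B[j]=24 take 24, i++
i=8 j=4: A[i]=26>B[j]=24 take 24, j++
i=8 j=5: A[i]=26<=B[j]=35 take 26, i++
i=9 j=5: A[i]=28<=B[j]=35 take 28, i++
i=10 j=5: A[i]=35<=B[j]=35 take 35, i++
i=11 j=5: A[i]=36>B[j]=35 take 35, j++

i=11, j=6, merged so far=[2, 4, 4, 6, 7, 8, 9, 11, 14, 16, 23, 24, 24, 26, 28, 35, 35]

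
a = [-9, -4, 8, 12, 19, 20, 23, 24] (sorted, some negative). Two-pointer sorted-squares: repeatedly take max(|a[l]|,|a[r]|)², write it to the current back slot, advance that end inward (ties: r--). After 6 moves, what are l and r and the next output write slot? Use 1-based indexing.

l=2, r=3, next write slot=2

l=1 r=8: |-9|<=|24| out[8]=576, r--
l=1 r=7: |-9|<=|23| out[7]=529, r--
l=1 r=6: |-9|<=|20| out[6]=400, r--
l=1 r=5: |-9|<=|19| out[5]=361, r--
l=1 r=4: |-9|<=|12| out[4]=144, r--
l=1 r=3: |-9|>|8| out[3]=81, l++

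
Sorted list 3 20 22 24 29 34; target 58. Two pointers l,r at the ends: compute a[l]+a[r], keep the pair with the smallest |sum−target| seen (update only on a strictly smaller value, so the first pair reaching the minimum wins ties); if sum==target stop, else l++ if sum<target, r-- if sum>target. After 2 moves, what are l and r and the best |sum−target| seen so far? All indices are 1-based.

[1,6] 3+34=37 d=21 * → l++
[2,6] 20+34=54 d=4 * → l++

l=3, r=6, best |Δ|=4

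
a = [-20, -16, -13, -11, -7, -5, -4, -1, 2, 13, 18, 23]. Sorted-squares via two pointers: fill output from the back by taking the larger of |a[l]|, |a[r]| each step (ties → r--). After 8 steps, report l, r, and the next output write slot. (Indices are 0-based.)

l=5, r=8, next write slot=3

l=0 r=11: |-20|<=|23| out[11]=529, r--
l=0 r=10: |-20|>|18| out[10]=400, l++
l=1 r=10: |-16|<=|18| out[9]=324, r--
l=1 r=9: |-16|>|13| out[8]=256, l++
l=2 r=9: |-13|<=|13| out[7]=169, r--
l=2 r=8: |-13|>|2| out[6]=169, l++
l=3 r=8: |-11|>|2| out[5]=121, l++
l=4 r=8: |-7|>|2| out[4]=49, l++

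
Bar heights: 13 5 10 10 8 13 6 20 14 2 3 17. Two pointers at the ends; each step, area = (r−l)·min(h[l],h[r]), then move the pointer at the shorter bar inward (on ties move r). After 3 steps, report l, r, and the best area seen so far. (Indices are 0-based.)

l=3, r=11, best area=143

l=0 r=11: min(13,17)*11=143 best=143 *, l++
l=1 r=11: min(5,17)*10=50 best=143, l++
l=2 r=11: min(10,17)*9=90 best=143, l++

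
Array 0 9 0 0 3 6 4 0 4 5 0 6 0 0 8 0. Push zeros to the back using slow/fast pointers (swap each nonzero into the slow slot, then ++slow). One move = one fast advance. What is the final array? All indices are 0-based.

slow=0 fast=0: a[fast]=0, fast++
slow=0 fast=1: a[fast]=9≠0 swap→a[0]=9, slow++,fast++
slow=1 fast=2: a[fast]=0, fast++
slow=1 fast=3: a[fast]=0, fast++
slow=1 fast=4: a[fast]=3≠0 swap→a[1]=3, slow++,fast++
slow=2 fast=5: a[fast]=6≠0 swap→a[2]=6, slow++,fast++
slow=3 fast=6: a[fast]=4≠0 swap→a[3]=4, slow++,fast++
slow=4 fast=7: a[fast]=0, fast++
slow=4 fast=8: a[fast]=4≠0 swap→a[4]=4, slow++,fast++
slow=5 fast=9: a[fast]=5≠0 swap→a[5]=5, slow++,fast++
slow=6 fast=10: a[fast]=0, fast++
slow=6 fast=11: a[fast]=6≠0 swap→a[6]=6, slow++,fast++
slow=7 fast=12: a[fast]=0, fast++
slow=7 fast=13: a[fast]=0, fast++
slow=7 fast=14: a[fast]=8≠0 swap→a[7]=8, slow++,fast++
slow=8 fast=15: a[fast]=0, fast++

[9, 3, 6, 4, 4, 5, 6, 8, 0, 0, 0, 0, 0, 0, 0, 0]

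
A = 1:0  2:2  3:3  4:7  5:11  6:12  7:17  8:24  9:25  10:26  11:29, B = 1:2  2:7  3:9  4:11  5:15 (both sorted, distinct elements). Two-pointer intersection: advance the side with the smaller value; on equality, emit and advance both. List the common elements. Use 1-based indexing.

i=1 j=1: 0<2, i++
i=2 j=1: 2==2 emit, i++,j++
i=3 j=2: 3<7, i++
i=4 j=2: 7==7 emit, i++,j++
i=5 j=3: 11>9, j++
i=5 j=4: 11==11 emit, i++,j++
i=6 j=5: 12<15, i++
i=7 j=5: 17>15, j++

intersection = [2, 7, 11]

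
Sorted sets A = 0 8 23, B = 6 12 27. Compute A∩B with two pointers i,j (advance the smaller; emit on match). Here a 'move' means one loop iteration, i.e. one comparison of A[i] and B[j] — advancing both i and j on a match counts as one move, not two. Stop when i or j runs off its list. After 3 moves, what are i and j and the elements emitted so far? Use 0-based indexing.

i=2, j=1, emitted=[]

[i=0,j=0] 0<6 → i++
[i=1,j=0] 8>6 → j++
[i=1,j=1] 8<12 → i++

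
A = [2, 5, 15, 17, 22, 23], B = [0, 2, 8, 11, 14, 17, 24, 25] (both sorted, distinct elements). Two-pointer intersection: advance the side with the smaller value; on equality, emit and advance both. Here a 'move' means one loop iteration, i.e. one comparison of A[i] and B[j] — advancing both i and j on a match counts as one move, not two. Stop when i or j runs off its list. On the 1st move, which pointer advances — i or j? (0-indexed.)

[i=0,j=0] 2>0 → j++

j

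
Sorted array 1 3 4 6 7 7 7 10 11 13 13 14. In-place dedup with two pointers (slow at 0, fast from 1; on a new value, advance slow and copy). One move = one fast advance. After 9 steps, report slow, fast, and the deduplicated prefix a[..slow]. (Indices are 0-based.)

slow=7, fast=10, prefix=[1, 3, 4, 6, 7, 10, 11, 13]

slow=0 fast=1: a[fast]=3≠a[slow]=1 write a[1]=3, slow++,fast++
slow=1 fast=2: a[fast]=4≠a[slow]=3 write a[2]=4, slow++,fast++
slow=2 fast=3: a[fast]=6≠a[slow]=4 write a[3]=6, slow++,fast++
slow=3 fast=4: a[fast]=7≠a[slow]=6 write a[4]=7, slow++,fast++
slow=4 fast=5: a[fast]=7=a[slow] dup, fast++
slow=4 fast=6: a[fast]=7=a[slow] dup, fast++
slow=4 fast=7: a[fast]=10≠a[slow]=7 write a[5]=10, slow++,fast++
slow=5 fast=8: a[fast]=11≠a[slow]=10 write a[6]=11, slow++,fast++
slow=6 fast=9: a[fast]=13≠a[slow]=11 write a[7]=13, slow++,fast++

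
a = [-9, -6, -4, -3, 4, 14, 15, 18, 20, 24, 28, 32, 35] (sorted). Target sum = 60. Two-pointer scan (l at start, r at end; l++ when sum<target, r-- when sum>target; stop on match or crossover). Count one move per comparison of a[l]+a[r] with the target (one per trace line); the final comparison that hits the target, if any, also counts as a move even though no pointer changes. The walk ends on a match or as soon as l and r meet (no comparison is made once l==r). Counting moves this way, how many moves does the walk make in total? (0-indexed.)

l=0 r=12: -9+35=26 <60, l++
l=1 r=12: -6+35=29 <60, l++
l=2 r=12: -4+35=31 <60, l++
l=3 r=12: -3+35=32 <60, l++
l=4 r=12: 4+35=39 <60, l++
l=5 r=12: 14+35=49 <60, l++
l=6 r=12: 15+35=50 <60, l++
l=7 r=12: 18+35=53 <60, l++
l=8 r=12: 20+35=55 <60, l++
l=9 r=12: 24+35=59 <60, l++
l=10 r=12: 28+35=63 >60, r--
l=10 r=11: 28+32=60, found

12 moves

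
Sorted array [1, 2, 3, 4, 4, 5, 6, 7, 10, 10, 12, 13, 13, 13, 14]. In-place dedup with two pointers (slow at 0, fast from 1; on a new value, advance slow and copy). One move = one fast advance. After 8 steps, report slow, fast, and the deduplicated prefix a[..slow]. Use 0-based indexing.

slow=7, fast=9, prefix=[1, 2, 3, 4, 5, 6, 7, 10]

slow=0 fast=1: a[fast]=2≠a[slow]=1 write a[1]=2, slow++,fast++
slow=1 fast=2: a[fast]=3≠a[slow]=2 write a[2]=3, slow++,fast++
slow=2 fast=3: a[fast]=4≠a[slow]=3 write a[3]=4, slow++,fast++
slow=3 fast=4: a[fast]=4=a[slow] dup, fast++
slow=3 fast=5: a[fast]=5≠a[slow]=4 write a[4]=5, slow++,fast++
slow=4 fast=6: a[fast]=6≠a[slow]=5 write a[5]=6, slow++,fast++
slow=5 fast=7: a[fast]=7≠a[slow]=6 write a[6]=7, slow++,fast++
slow=6 fast=8: a[fast]=10≠a[slow]=7 write a[7]=10, slow++,fast++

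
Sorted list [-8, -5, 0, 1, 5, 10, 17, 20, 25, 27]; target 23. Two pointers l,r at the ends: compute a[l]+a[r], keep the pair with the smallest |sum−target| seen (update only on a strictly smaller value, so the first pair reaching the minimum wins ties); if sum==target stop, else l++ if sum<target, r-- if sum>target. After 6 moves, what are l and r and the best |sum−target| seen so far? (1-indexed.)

l=5, r=8, best |Δ|=1

[1,10] -8+27=19 d=4 * → l++
[2,10] -5+27=22 d=1 * → l++
[3,10] 0+27=27 d=4 → r--
[3,9] 0+25=25 d=2 → r--
[3,8] 0+20=20 d=3 → l++
[4,8] 1+20=21 d=2 → l++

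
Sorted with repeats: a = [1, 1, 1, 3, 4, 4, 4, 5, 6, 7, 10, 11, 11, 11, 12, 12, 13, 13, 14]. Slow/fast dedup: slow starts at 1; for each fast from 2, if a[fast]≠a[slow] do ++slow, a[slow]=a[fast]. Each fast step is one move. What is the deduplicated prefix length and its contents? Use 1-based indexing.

length 11; prefix = [1, 3, 4, 5, 6, 7, 10, 11, 12, 13, 14]

(s=1,f=2) a[fast]=1=a[slow] dup → fast++
(s=1,f=3) a[fast]=1=a[slow] dup → fast++
(s=1,f=4) a[fast]=3≠a[slow]=1 write a[2]=3 → slow++,fast++
(s=2,f=5) a[fast]=4≠a[slow]=3 write a[3]=4 → slow++,fast++
(s=3,f=6) a[fast]=4=a[slow] dup → fast++
(s=3,f=7) a[fast]=4=a[slow] dup → fast++
(s=3,f=8) a[fast]=5≠a[slow]=4 write a[4]=5 → slow++,fast++
(s=4,f=9) a[fast]=6≠a[slow]=5 write a[5]=6 → slow++,fast++
(s=5,f=10) a[fast]=7≠a[slow]=6 write a[6]=7 → slow++,fast++
(s=6,f=11) a[fast]=10≠a[slow]=7 write a[7]=10 → slow++,fast++
(s=7,f=12) a[fast]=11≠a[slow]=10 write a[8]=11 → slow++,fast++
(s=8,f=13) a[fast]=11=a[slow] dup → fast++
(s=8,f=14) a[fast]=11=a[slow] dup → fast++
(s=8,f=15) a[fast]=12≠a[slow]=11 write a[9]=12 → slow++,fast++
(s=9,f=16) a[fast]=12=a[slow] dup → fast++
(s=9,f=17) a[fast]=13≠a[slow]=12 write a[10]=13 → slow++,fast++
(s=10,f=18) a[fast]=13=a[slow] dup → fast++
(s=10,f=19) a[fast]=14≠a[slow]=13 write a[11]=14 → slow++,fast++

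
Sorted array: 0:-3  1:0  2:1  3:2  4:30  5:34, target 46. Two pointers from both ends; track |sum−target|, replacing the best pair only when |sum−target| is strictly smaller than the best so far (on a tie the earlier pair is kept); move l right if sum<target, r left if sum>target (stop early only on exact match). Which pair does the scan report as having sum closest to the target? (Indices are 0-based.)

[0,5] -3+34=31 d=15 * → l++
[1,5] 0+34=34 d=12 * → l++
[2,5] 1+34=35 d=11 * → l++
[3,5] 2+34=36 d=10 * → l++
[4,5] 30+34=64 d=18 → r--

pair (2, 34) with sum 36 (|Δ|=10)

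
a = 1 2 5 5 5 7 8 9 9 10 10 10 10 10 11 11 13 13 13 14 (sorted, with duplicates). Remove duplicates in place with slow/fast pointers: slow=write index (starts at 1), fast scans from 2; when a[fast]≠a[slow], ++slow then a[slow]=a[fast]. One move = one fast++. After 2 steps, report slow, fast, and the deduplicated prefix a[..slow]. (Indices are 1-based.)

slow=3, fast=4, prefix=[1, 2, 5]

slow=1 fast=2: a[fast]=2≠a[slow]=1 write a[2]=2, slow++,fast++
slow=2 fast=3: a[fast]=5≠a[slow]=2 write a[3]=5, slow++,fast++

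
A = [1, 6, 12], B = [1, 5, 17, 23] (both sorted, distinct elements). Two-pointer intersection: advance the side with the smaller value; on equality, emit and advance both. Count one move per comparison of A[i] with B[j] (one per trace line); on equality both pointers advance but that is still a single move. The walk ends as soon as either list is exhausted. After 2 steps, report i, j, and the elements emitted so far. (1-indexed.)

i=1 j=1: 1==1 emit, i++,j++
i=2 j=2: 6>5, j++

i=2, j=3, emitted=[1]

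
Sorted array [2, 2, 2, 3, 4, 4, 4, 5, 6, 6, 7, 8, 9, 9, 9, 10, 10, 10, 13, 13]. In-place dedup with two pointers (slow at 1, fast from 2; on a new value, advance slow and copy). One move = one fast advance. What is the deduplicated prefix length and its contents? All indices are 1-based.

length 10; prefix = [2, 3, 4, 5, 6, 7, 8, 9, 10, 13]

(s=1,f=2) a[fast]=2=a[slow] dup → fast++
(s=1,f=3) a[fast]=2=a[slow] dup → fast++
(s=1,f=4) a[fast]=3≠a[slow]=2 write a[2]=3 → slow++,fast++
(s=2,f=5) a[fast]=4≠a[slow]=3 write a[3]=4 → slow++,fast++
(s=3,f=6) a[fast]=4=a[slow] dup → fast++
(s=3,f=7) a[fast]=4=a[slow] dup → fast++
(s=3,f=8) a[fast]=5≠a[slow]=4 write a[4]=5 → slow++,fast++
(s=4,f=9) a[fast]=6≠a[slow]=5 write a[5]=6 → slow++,fast++
(s=5,f=10) a[fast]=6=a[slow] dup → fast++
(s=5,f=11) a[fast]=7≠a[slow]=6 write a[6]=7 → slow++,fast++
(s=6,f=12) a[fast]=8≠a[slow]=7 write a[7]=8 → slow++,fast++
(s=7,f=13) a[fast]=9≠a[slow]=8 write a[8]=9 → slow++,fast++
(s=8,f=14) a[fast]=9=a[slow] dup → fast++
(s=8,f=15) a[fast]=9=a[slow] dup → fast++
(s=8,f=16) a[fast]=10≠a[slow]=9 write a[9]=10 → slow++,fast++
(s=9,f=17) a[fast]=10=a[slow] dup → fast++
(s=9,f=18) a[fast]=10=a[slow] dup → fast++
(s=9,f=19) a[fast]=13≠a[slow]=10 write a[10]=13 → slow++,fast++
(s=10,f=20) a[fast]=13=a[slow] dup → fast++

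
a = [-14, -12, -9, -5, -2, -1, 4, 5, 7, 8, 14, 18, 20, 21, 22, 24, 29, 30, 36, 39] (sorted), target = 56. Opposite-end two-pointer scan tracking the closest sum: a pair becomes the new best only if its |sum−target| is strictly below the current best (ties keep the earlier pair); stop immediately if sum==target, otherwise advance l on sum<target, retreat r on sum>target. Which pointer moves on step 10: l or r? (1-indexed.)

[1,20] -14+39=25 d=31 * → l++
[2,20] -12+39=27 d=29 * → l++
[3,20] -9+39=30 d=26 * → l++
[4,20] -5+39=34 d=22 * → l++
[5,20] -2+39=37 d=19 * → l++
[6,20] -1+39=38 d=18 * → l++
[7,20] 4+39=43 d=13 * → l++
[8,20] 5+39=44 d=12 * → l++
[9,20] 7+39=46 d=10 * → l++
[10,20] 8+39=47 d=9 * → l++

l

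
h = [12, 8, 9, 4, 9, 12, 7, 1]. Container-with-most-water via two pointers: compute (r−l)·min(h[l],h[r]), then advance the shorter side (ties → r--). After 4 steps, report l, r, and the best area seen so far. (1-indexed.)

l=1, r=4, best area=60

[1,8] min(12,1)*7=7 best=7 * → r--
[1,7] min(12,7)*6=42 best=42 * → r--
[1,6] min(12,12)*5=60 best=60 * → r--
[1,5] min(12,9)*4=36 best=60 → r--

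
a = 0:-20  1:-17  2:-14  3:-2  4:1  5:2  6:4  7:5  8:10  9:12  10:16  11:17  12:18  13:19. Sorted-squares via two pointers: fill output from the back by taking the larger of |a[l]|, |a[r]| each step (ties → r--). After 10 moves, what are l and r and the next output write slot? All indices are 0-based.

l=3, r=6, next write slot=3

l=0 r=13: |-20|>|19| out[13]=400, l++
l=1 r=13: |-17|<=|19| out[12]=361, r--
l=1 r=12: |-17|<=|18| out[11]=324, r--
l=1 r=11: |-17|<=|17| out[10]=289, r--
l=1 r=10: |-17|>|16| out[9]=289, l++
l=2 r=10: |-14|<=|16| out[8]=256, r--
l=2 r=9: |-14|>|12| out[7]=196, l++
l=3 r=9: |-2|<=|12| out[6]=144, r--
l=3 r=8: |-2|<=|10| out[5]=100, r--
l=3 r=7: |-2|<=|5| out[4]=25, r--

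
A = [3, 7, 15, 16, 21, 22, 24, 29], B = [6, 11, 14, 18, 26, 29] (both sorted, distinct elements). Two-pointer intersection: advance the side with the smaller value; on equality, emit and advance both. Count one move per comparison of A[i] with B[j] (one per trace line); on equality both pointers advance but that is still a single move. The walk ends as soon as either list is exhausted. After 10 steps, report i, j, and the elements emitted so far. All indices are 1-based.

i=1 j=1: 3<6, i++
i=2 j=1: 7>6, j++
i=2 j=2: 7<11, i++
i=3 j=2: 15>11, j++
i=3 j=3: 15>14, j++
i=3 j=4: 15<18, i++
i=4 j=4: 16<18, i++
i=5 j=4: 21>18, j++
i=5 j=5: 21<26, i++
i=6 j=5: 22<26, i++

i=7, j=5, emitted=[]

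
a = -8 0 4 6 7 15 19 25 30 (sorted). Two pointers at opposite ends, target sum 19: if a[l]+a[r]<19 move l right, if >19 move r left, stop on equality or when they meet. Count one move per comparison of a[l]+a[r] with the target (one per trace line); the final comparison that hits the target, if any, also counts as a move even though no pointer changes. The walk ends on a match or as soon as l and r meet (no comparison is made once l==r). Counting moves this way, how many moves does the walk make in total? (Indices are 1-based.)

4 moves

[1,9] -8+30=22 >19 → r--
[1,8] -8+25=17 <19 → l++
[2,8] 0+25=25 >19 → r--
[2,7] 0+19=19 → found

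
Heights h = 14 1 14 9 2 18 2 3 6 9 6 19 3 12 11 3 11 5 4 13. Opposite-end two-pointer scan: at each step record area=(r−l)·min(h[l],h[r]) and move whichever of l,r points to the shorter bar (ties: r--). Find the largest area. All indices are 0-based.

max area = 247

[0,19] min(14,13)*19=247 best=247 * → r--
[0,18] min(14,4)*18=72 best=247 → r--
[0,17] min(14,5)*17=85 best=247 → r--
[0,16] min(14,11)*16=176 best=247 → r--
[0,15] min(14,3)*15=45 best=247 → r--
[0,14] min(14,11)*14=154 best=247 → r--
[0,13] min(14,12)*13=156 best=247 → r--
[0,12] min(14,3)*12=36 best=247 → r--
[0,11] min(14,19)*11=154 best=247 → l++
[1,11] min(1,19)*10=10 best=247 → l++
[2,11] min(14,19)*9=126 best=247 → l++
[3,11] min(9,19)*8=72 best=247 → l++
[4,11] min(2,19)*7=14 best=247 → l++
[5,11] min(18,19)*6=108 best=247 → l++
[6,11] min(2,19)*5=10 best=247 → l++
[7,11] min(3,19)*4=12 best=247 → l++
[8,11] min(6,19)*3=18 best=247 → l++
[9,11] min(9,19)*2=18 best=247 → l++
[10,11] min(6,19)*1=6 best=247 → l++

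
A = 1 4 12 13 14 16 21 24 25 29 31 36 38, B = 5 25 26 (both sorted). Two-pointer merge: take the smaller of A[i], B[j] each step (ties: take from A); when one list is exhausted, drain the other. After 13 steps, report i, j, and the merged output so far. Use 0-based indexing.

[i=0,j=0] A[i]=1<=B[j]=5 take 1 → i++
[i=1,j=0] A[i]=4<=B[j]=5 take 4 → i++
[i=2,j=0] A[i]=12>B[j]=5 take 5 → j++
[i=2,j=1] A[i]=12<=B[j]=25 take 12 → i++
[i=3,j=1] A[i]=13<=B[j]=25 take 13 → i++
[i=4,j=1] A[i]=14<=B[j]=25 take 14 → i++
[i=5,j=1] A[i]=16<=B[j]=25 take 16 → i++
[i=6,j=1] A[i]=21<=B[j]=25 take 21 → i++
[i=7,j=1] A[i]=24<=B[j]=25 take 24 → i++
[i=8,j=1] A[i]=25<=B[j]=25 take 25 → i++
[i=9,j=1] A[i]=29>B[j]=25 take 25 → j++
[i=9,j=2] A[i]=29>B[j]=26 take 26 → j++
[i=9,j=3] B done, take A[i]=29 → i++

i=10, j=3, merged so far=[1, 4, 5, 12, 13, 14, 16, 21, 24, 25, 25, 26, 29]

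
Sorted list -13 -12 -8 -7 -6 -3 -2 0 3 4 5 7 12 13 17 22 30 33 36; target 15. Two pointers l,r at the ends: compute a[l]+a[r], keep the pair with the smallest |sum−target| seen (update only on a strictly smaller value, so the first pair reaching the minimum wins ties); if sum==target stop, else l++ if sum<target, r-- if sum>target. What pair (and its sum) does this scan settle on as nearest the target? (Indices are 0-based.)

[0,18] -13+36=23 d=8 * → r--
[0,17] -13+33=20 d=5 * → r--
[0,16] -13+30=17 d=2 * → r--
[0,15] -13+22=9 d=6 → l++
[1,15] -12+22=10 d=5 → l++
[2,15] -8+22=14 d=1 * → l++
[3,15] -7+22=15 d=0 * → stop

pair (-7, 22) with sum 15 (|Δ|=0)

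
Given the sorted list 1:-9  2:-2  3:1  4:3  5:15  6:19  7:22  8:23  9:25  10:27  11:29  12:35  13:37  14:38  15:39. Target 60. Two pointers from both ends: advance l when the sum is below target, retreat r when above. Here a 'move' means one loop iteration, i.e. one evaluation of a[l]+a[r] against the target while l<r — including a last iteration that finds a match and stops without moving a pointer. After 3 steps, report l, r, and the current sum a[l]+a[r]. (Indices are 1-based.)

l=1 r=15: -9+39=30 <60, l++
l=2 r=15: -2+39=37 <60, l++
l=3 r=15: 1+39=40 <60, l++

l=4, r=15, sum=42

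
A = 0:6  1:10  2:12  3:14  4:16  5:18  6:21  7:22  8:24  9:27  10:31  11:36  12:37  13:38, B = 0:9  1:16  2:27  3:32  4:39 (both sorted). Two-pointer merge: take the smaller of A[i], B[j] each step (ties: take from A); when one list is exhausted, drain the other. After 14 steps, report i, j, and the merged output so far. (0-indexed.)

i=11, j=3, merged so far=[6, 9, 10, 12, 14, 16, 16, 18, 21, 22, 24, 27, 27, 31]

i=0 j=0: A[i]=6<=B[j]=9 take 6, i++
i=1 j=0: A[i]=10>B[j]=9 take 9, j++
i=1 j=1: A[i]=10<=B[j]=16 take 10, i++
i=2 j=1: A[i]=12<=B[j]=16 take 12, i++
i=3 j=1: A[i]=14<=B[j]=16 take 14, i++
i=4 j=1: A[i]=16<=B[j]=16 take 16, i++
i=5 j=1: A[i]=18>B[j]=16 take 16, j++
i=5 j=2: A[i]=18<=B[j]=27 take 18, i++
i=6 j=2: A[i]=21<=B[j]=27 take 21, i++
i=7 j=2: A[i]=22<=B[j]=27 take 22, i++
i=8 j=2: A[i]=24<=B[j]=27 take 24, i++
i=9 j=2: A[i]=27<=B[j]=27 take 27, i++
i=10 j=2: A[i]=31>B[j]=27 take 27, j++
i=10 j=3: A[i]=31<=B[j]=32 take 31, i++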